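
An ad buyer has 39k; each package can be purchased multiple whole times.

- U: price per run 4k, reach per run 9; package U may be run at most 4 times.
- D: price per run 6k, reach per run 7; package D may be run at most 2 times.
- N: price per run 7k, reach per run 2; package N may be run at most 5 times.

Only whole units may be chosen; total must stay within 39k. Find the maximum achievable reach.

52

U has the best ratio (9/4); taking only U gives at most 4×9 = 36 (stopped by the supply cap of 4).
Mixing does better — 4×U, 2×D, and 1×N: price 35 ≤ 39, reach 4·9 + 2·7 + 1·2 = 52.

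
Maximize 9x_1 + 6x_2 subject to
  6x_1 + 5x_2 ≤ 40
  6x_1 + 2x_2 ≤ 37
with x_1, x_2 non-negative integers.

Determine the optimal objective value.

The continuous relaxation peaks at (5.83, 1) with value 58.50; rounding to a feasible lattice point costs some objective.
(x_1,x_2)=(5,2): 6·5+5·2=40≤40, 6·5+2·2=34≤37, objective 57.
(x_1,x_2)=(4,3): 6·4+5·3=39≤40, 6·4+2·3=30≤37, objective 54.
(x_1,x_2)=(6,0): 6·6+5·0=36≤40, 6·6+2·0=36≤37, objective 54.
Maximum is 57 at (x_1,x_2)=(5,2).

57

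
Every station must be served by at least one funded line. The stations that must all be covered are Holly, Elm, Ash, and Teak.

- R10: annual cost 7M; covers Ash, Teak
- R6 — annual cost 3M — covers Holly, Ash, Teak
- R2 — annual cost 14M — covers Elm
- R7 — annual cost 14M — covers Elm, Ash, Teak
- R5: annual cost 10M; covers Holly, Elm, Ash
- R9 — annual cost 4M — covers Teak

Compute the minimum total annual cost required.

Choose R6 and R5: together they cover Holly, Elm, Ash, Teak — every station.
Total annual cost: 3 + 10 = 13.
No cover costs less than 13.

13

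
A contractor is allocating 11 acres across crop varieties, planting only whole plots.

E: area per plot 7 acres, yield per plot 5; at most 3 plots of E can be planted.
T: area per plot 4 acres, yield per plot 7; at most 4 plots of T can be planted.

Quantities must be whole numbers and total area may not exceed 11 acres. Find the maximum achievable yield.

14

T has the best ratio (7/4); taking only T gives at most 2×7 = 14 (stopped by the area limit).
Optimal: 2×T: area 8 ≤ 11, yield 2·7 = 14.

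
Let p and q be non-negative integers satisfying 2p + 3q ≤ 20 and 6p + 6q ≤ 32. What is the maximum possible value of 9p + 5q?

(p,q)=(5,0): 2·5+3·0=10≤20, 6·5+6·0=30≤32, objective 45.
(p,q)=(4,1): 2·4+3·1=11≤20, 6·4+6·1=30≤32, objective 41.
(p,q)=(4,0): 2·4+3·0=8≤20, 6·4+6·0=24≤32, objective 36.
The best lattice point is (5,0), giving 45.

45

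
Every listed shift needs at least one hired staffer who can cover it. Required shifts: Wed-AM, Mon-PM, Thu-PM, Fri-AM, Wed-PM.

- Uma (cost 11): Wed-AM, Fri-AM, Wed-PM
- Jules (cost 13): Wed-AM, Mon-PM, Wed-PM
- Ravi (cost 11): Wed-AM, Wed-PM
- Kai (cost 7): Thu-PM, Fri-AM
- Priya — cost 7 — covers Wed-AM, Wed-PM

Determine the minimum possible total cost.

This is an integer covering problem.
The greedy cost-per-new-shift heuristic would pick Kai, Priya, and Jules for 27, but a cheaper cover exists.
Choose Jules and Kai: together they cover Wed-AM, Mon-PM, Thu-PM, Fri-AM, Wed-PM — every shift.
Total cost: 13 + 7 = 20.
No cover costs less than 20.

20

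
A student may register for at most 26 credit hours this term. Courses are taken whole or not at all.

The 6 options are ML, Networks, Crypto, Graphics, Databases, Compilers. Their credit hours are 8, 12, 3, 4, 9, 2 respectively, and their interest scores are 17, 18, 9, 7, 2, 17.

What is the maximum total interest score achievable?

61

Allowing fractional choices, the relaxed optimum would be about 63.5, but courses are indivisible.
ML + Networks + Compilers: credit hours 8 + 12 + 2 = 22 ≤ 26, interest score 17 + 18 + 17 = 52.
ML + Networks + Crypto + Compilers: credit hours 8 + 12 + 3 + 2 = 25 ≤ 26, interest score 17 + 18 + 9 + 17 = 61.
ML + Networks + Graphics + Compilers: credit hours 8 + 12 + 4 + 2 = 26 ≤ 26, interest score 17 + 18 + 7 + 17 = 59.
Best is ML, Networks, Crypto, and Compilers with total interest score 61.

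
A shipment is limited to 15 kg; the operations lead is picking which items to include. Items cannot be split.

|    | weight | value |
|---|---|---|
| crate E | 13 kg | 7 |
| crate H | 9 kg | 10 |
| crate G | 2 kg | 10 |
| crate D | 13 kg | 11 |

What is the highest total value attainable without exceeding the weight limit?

21

This is an integer program with binary decision variables.
Allowing fractional choices, the relaxed optimum would be about 23.4, but items are indivisible.
crate G + crate D: weight 2 + 13 = 15 ≤ 15, value 10 + 11 = 21.
crate H + crate G: weight 9 + 2 = 11 ≤ 15, value 10 + 10 = 20.
Best is crate G and crate D with total value 21.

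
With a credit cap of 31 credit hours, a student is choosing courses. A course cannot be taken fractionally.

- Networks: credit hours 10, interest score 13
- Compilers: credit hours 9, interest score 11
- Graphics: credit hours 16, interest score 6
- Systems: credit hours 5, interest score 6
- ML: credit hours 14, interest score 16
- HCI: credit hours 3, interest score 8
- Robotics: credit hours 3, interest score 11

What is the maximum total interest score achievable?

Treat it as a binary knapsack problem.
Allowing fractional choices, the relaxed optimum would be about 50.1, but courses are indivisible.
Networks + ML + HCI + Robotics: credit hours 10 + 14 + 3 + 3 = 30 ≤ 31, interest score 13 + 16 + 8 + 11 = 48.
Networks + Compilers + Systems + HCI + Robotics: credit hours 10 + 9 + 5 + 3 + 3 = 30 ≤ 31, interest score 13 + 11 + 6 + 8 + 11 = 49.
Best is Networks, Compilers, Systems, HCI, and Robotics with total interest score 49.

49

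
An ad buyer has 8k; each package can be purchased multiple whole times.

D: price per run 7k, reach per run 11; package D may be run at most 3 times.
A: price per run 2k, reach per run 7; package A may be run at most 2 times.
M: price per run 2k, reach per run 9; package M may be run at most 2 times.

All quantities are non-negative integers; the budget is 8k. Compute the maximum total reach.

32

M has the best ratio (9/2); taking only M gives at most 2×9 = 18 (stopped by the supply cap of 2).
Mixing does better — 2×A and 2×M: price 8 ≤ 8, reach 2·7 + 2·9 = 32.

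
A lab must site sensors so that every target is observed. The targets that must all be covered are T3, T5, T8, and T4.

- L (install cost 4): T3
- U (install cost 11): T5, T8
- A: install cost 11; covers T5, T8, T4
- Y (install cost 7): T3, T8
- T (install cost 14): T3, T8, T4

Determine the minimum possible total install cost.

15

The greedy cost-per-new-target heuristic would pick Y and A for 18, but a cheaper cover exists.
Choose L and A: together they cover T3, T5, T8, T4 — every target.
Total install cost: 4 + 11 = 15.
No cover costs less than 15.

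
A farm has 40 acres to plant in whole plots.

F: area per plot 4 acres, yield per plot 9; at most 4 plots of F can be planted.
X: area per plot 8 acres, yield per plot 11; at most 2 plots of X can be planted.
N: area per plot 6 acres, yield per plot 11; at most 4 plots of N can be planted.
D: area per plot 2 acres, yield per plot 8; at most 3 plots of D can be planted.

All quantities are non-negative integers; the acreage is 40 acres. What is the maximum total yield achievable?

93

This is a bounded integer knapsack.
D has the best ratio (8/2); taking only D gives at most 3×8 = 24 (stopped by the supply cap of 3).
Mixing does better — 4×F, 3×N, and 3×D: area 40 ≤ 40, yield 4·9 + 3·11 + 3·8 = 93.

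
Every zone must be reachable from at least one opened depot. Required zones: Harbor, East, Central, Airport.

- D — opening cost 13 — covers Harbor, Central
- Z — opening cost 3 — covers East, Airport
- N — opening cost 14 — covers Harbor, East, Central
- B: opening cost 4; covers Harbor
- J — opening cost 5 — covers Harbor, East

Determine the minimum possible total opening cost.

The greedy cost-per-new-zone heuristic would pick Z, B, and D for 20, but a cheaper cover exists.
Choose D and Z: together they cover Harbor, East, Central, Airport — every zone.
Total opening cost: 13 + 3 = 16.
No cover costs less than 16.

16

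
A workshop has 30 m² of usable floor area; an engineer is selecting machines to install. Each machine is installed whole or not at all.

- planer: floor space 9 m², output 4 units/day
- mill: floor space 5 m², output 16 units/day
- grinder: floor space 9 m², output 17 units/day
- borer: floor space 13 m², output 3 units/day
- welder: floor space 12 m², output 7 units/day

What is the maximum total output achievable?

40

planer + mill + grinder: floor space 9 + 5 + 9 = 23 ≤ 30, output 4 + 16 + 17 = 37.
mill + grinder + welder: floor space 5 + 9 + 12 = 26 ≤ 30, output 16 + 17 + 7 = 40.
mill + grinder + borer: floor space 5 + 9 + 13 = 27 ≤ 30, output 16 + 17 + 3 = 36.
Best is mill, grinder, and welder with total output 40.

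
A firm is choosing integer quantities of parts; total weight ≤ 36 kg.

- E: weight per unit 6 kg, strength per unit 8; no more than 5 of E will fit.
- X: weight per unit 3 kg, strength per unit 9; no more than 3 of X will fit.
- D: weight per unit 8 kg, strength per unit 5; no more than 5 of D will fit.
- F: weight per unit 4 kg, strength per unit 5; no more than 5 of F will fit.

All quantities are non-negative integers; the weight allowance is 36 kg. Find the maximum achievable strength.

61

Take 3×E, 3×X, and 2×F: weight 35 ≤ 36, strength 3·8 + 3·9 + 2·5 = 61.
X has the best ratio (9/3) and is taken to its limit of 3; remaining capacity is filled optimally with the others.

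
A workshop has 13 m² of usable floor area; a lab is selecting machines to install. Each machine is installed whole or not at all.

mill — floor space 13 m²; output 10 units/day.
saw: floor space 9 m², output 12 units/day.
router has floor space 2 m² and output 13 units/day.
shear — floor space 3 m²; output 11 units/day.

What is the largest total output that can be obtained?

router + shear: floor space 2 + 3 = 5 ≤ 13, output 13 + 11 = 24.
saw + router: floor space 9 + 2 = 11 ≤ 13, output 12 + 13 = 25.
saw + shear: floor space 9 + 3 = 12 ≤ 13, output 12 + 11 = 23.
Best is saw and router with total output 25.

25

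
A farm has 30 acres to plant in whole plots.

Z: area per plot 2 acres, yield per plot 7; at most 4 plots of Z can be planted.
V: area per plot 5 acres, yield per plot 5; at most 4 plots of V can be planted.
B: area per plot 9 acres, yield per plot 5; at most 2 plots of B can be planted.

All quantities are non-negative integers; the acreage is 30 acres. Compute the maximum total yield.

48

Z has the best ratio (7/2); taking only Z gives at most 4×7 = 28 (stopped by the supply cap of 4).
Mixing does better — 4×Z and 4×V: area 28 ≤ 30, yield 4·7 + 4·5 = 48.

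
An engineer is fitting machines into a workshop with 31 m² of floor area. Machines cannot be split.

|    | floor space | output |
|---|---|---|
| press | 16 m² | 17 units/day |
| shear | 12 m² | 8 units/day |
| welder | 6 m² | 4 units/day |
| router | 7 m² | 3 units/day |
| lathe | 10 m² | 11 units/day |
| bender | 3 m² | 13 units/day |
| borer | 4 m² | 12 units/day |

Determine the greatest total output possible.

This is an integer program with binary decision variables.
Take press, welder, bender, and borer: floor space 16 + 6 + 3 + 4 = 29 ≤ 31, output 17 + 4 + 13 + 12 = 46.
No other feasible combination does better.

46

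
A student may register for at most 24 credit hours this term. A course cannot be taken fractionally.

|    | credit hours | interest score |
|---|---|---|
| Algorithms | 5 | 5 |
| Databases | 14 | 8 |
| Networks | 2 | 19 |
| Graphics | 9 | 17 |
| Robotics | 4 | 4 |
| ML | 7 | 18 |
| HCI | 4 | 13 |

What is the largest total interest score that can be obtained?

Take Networks, Graphics, ML, and HCI: credit hours 2 + 9 + 7 + 4 = 22 ≤ 24, interest score 19 + 17 + 18 + 13 = 67.
No other feasible combination does better.

67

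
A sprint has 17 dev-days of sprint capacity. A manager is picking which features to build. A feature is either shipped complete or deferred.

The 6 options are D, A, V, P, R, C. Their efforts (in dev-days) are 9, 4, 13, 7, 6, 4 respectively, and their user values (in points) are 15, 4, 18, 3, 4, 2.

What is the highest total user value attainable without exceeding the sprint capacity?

22

Treat it as a binary knapsack problem.
Take A and V: effort 4 + 13 = 17 ≤ 17, user value 4 + 18 = 22.
No other feasible combination does better.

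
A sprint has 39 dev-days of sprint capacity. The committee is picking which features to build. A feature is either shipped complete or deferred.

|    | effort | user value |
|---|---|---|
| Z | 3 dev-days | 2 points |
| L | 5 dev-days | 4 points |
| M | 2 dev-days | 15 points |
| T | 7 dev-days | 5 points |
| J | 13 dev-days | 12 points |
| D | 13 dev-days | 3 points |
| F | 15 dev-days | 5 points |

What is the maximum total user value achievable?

38

Allowing fractional choices, the relaxed optimum would be about 41.0, but features are indivisible.
Z + L + M + T + J: effort 3 + 5 + 2 + 7 + 13 = 30 ≤ 39, user value 2 + 4 + 15 + 5 + 12 = 38.
Z + L + M + J + F: effort 3 + 5 + 2 + 13 + 15 = 38 ≤ 39, user value 2 + 4 + 15 + 12 + 5 = 38.
The maximum user value is 38; one optimal choice is Z, L, M, T, and J.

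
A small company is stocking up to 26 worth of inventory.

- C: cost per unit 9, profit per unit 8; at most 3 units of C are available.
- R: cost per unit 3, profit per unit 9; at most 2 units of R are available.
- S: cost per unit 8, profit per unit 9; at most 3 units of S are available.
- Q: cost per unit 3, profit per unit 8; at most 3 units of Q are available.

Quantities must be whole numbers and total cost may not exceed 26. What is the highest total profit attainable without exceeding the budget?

51

2×R, 1×S, and 3×Q: cost 23 ≤ 26, profit 2·9 + 1·9 + 3·8 = 51.
1×C, 2×R, and 3×Q: cost 24 ≤ 26, profit 1·8 + 2·9 + 3·8 = 50.
Best is 51.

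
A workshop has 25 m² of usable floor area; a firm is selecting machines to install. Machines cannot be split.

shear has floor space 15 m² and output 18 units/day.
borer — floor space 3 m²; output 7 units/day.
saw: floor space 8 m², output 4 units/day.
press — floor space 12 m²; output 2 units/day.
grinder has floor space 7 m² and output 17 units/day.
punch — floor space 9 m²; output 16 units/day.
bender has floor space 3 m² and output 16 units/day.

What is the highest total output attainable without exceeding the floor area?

56

Treat it as a binary knapsack problem.
shear + grinder + bender: floor space 15 + 7 + 3 = 25 ≤ 25, output 18 + 17 + 16 = 51.
borer + grinder + punch + bender: floor space 3 + 7 + 9 + 3 = 22 ≤ 25, output 7 + 17 + 16 + 16 = 56.
grinder + punch + bender: floor space 7 + 9 + 3 = 19 ≤ 25, output 17 + 16 + 16 = 49.
Best is borer, grinder, punch, and bender with total output 56.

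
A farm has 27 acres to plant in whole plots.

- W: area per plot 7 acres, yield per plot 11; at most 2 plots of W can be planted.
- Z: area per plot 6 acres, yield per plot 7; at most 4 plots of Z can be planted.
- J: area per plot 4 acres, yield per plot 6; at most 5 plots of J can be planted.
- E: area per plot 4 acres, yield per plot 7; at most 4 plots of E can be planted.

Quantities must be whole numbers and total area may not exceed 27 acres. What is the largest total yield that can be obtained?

Take 1×W, 1×J, and 4×E: area 27 ≤ 27, yield 1·11 + 1·6 + 4·7 = 45.
E has the best ratio (7/4) and is taken to its limit of 4; remaining capacity is filled optimally with the others.

45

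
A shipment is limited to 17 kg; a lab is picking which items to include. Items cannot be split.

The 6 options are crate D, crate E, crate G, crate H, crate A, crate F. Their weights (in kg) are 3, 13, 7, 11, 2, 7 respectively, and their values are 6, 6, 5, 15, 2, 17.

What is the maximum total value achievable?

Take crate D, crate G, and crate F: weight 3 + 7 + 7 = 17 ≤ 17, value 6 + 5 + 17 = 28.
No other feasible combination does better.

28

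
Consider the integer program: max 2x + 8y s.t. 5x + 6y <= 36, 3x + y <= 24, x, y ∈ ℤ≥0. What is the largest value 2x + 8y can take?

48

(x,y)=(0,6) is feasible, giving 48.
(x,y)=(1,5) is feasible, giving 42.
(x,y)=(0,5) is feasible, giving 40.
The best lattice point is (0,6), giving 48.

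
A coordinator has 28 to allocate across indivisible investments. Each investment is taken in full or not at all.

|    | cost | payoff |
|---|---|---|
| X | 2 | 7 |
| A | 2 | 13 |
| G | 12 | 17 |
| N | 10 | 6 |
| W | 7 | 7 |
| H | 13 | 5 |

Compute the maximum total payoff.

44

X + A + G: cost 2 + 2 + 12 = 16 ≤ 28, payoff 7 + 13 + 17 = 37.
X + A + G + N: cost 2 + 2 + 12 + 10 = 26 ≤ 28, payoff 7 + 13 + 17 + 6 = 43.
X + A + G + W: cost 2 + 2 + 12 + 7 = 23 ≤ 28, payoff 7 + 13 + 17 + 7 = 44.
Best is X, A, G, and W with total payoff 44.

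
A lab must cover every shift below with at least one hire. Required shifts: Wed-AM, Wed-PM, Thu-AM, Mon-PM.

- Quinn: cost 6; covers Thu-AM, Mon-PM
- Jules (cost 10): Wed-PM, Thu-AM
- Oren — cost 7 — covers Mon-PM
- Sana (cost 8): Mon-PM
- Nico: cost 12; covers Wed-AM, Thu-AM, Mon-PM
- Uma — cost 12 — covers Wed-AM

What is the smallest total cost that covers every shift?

This is a weighted set-cover instance.
Choose Jules and Nico: together they cover Wed-AM, Wed-PM, Thu-AM, Mon-PM — every shift.
Total cost: 10 + 12 = 22.

22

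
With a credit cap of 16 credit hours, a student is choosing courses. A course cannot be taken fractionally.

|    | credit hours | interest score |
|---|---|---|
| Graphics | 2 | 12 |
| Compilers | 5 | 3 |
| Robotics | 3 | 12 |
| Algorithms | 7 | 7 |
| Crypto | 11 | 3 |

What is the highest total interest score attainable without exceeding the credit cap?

31

Graphics + Robotics + Algorithms: credit hours 2 + 3 + 7 = 12 ≤ 16, interest score 12 + 12 + 7 = 31.
Graphics + Compilers + Robotics: credit hours 2 + 5 + 3 = 10 ≤ 16, interest score 12 + 3 + 12 = 27.
Best is Graphics, Robotics, and Algorithms with total interest score 31.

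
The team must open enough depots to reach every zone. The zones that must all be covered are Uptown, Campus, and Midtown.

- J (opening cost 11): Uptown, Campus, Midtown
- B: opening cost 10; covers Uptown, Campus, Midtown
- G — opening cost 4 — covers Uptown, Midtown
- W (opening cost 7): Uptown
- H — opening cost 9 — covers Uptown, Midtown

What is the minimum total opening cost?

10

The greedy cost-per-new-zone heuristic would pick G and B for 14, but a cheaper cover exists.
B alone covers Uptown, Campus, Midtown — every zone.
Total opening cost: 10.
No cover costs less than 10.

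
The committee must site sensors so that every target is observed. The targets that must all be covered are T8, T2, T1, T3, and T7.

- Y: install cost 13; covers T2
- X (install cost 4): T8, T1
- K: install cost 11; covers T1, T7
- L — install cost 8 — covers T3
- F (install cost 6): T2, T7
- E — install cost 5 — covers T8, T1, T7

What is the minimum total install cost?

18

This is a weighted set-cover instance.
The greedy cost-per-new-target heuristic would pick E, F, and L for 19, but a cheaper cover exists.
Choose X, L, and F: together they cover T8, T2, T1, T3, T7 — every target.
Total install cost: 4 + 8 + 6 = 18.
No cover costs less than 18.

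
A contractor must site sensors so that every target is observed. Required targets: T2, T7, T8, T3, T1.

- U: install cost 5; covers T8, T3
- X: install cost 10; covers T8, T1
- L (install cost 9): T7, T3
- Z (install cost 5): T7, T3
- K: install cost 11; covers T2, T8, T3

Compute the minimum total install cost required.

26

This is a weighted set-cover instance.
The greedy cost-per-new-target heuristic would pick U, Z, X, and K for 31, but a cheaper cover exists.
Choose X, Z, and K: together they cover T2, T7, T8, T3, T1 — every target.
Total install cost: 10 + 5 + 11 = 26.
No cover costs less than 26.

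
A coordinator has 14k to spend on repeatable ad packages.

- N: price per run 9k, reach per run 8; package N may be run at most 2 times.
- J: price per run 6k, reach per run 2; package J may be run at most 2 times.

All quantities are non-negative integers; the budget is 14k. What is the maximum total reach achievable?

N has the best ratio (8/9); taking only N gives at most 1×8 = 8 (stopped by the price limit).
Optimal: 1×N: price 9 ≤ 14, reach 1·8 = 8.

8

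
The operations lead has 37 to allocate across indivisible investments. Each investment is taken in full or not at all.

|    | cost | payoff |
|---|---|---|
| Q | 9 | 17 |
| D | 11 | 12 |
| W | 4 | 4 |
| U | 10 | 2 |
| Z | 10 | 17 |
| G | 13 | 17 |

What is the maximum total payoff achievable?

55

Allowing fractional choices, the relaxed optimum would be about 56.5, but investments are indivisible.
Q + D + W + Z: cost 9 + 11 + 4 + 10 = 34 ≤ 37, payoff 17 + 12 + 4 + 17 = 50.
Q + Z + G: cost 9 + 10 + 13 = 32 ≤ 37, payoff 17 + 17 + 17 = 51.
Q + W + Z + G: cost 9 + 4 + 10 + 13 = 36 ≤ 37, payoff 17 + 4 + 17 + 17 = 55.
Best is Q, W, Z, and G with total payoff 55.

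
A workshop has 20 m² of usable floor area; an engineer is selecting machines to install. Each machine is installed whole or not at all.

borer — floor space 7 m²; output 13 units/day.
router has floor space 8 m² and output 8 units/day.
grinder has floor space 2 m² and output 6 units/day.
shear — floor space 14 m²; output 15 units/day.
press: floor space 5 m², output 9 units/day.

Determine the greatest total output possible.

30

Allowing fractional choices, the relaxed optimum would be about 34.4, but machines are indivisible.
borer + grinder + press: floor space 7 + 2 + 5 = 14 ≤ 20, output 13 + 6 + 9 = 28.
borer + router + press: floor space 7 + 8 + 5 = 20 ≤ 20, output 13 + 8 + 9 = 30.
borer + router + grinder: floor space 7 + 8 + 2 = 17 ≤ 20, output 13 + 8 + 6 = 27.
Best is borer, router, and press with total output 30.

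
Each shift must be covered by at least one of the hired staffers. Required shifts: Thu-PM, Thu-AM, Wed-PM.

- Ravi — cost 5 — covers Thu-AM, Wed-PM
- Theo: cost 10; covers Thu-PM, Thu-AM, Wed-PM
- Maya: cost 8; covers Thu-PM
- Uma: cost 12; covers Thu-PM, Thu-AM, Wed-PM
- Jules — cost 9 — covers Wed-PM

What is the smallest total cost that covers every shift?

10

Theo alone covers Thu-PM, Thu-AM, Wed-PM — every shift.
Total cost: 10.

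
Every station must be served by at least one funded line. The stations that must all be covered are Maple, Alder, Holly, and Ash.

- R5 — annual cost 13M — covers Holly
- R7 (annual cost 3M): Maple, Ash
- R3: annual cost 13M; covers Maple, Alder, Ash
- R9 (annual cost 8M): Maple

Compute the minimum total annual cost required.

The greedy cost-per-new-station heuristic would pick R7, R5, and R3 for 29, but a cheaper cover exists.
Choose R5 and R3: together they cover Maple, Alder, Holly, Ash — every station.
Total annual cost: 13 + 13 = 26.
No cover costs less than 26.

26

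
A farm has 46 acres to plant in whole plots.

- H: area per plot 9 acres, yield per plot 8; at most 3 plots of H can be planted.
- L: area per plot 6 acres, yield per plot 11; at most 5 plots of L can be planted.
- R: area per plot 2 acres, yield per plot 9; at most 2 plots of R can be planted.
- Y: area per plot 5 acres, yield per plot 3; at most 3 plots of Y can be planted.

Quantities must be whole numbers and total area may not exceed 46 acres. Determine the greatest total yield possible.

81

5×L, 2×R, and 2×Y: area 44 ≤ 46, yield 5·11 + 2·9 + 2·3 = 79.
1×H, 5×L, and 2×R: area 43 ≤ 46, yield 1·8 + 5·11 + 2·9 = 81.
Best is 81.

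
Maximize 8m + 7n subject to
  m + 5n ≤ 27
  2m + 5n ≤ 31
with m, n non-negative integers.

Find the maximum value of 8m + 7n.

Relaxing integrality, the LP optimum is 124.00 at (m,n) = (15.5, 0), which is not an integer point.
(m,n)=(15,0): 1·15+5·0=15≤27, 2·15+5·0=30≤31, objective 120.
(m,n)=(14,0): 1·14+5·0=14≤27, 2·14+5·0=28≤31, objective 112.
Maximum is 120 at (m,n)=(15,0).

120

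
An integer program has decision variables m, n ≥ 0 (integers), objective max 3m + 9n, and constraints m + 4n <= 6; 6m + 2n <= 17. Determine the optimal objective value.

15

(m,n)=(2,1): 1·2+4·1=6≤6, 6·2+2·1=14≤17, objective 15.
(m,n)=(1,1): 1·1+4·1=5≤6, 6·1+2·1=8≤17, objective 12.
(m,n)=(2,0): 1·2+4·0=2≤6, 6·2+2·0=12≤17, objective 6.
(m,n)=(1,0): 1·1+4·0=1≤6, 6·1+2·0=6≤17, objective 3.
Maximum is 15 at (m,n)=(2,1).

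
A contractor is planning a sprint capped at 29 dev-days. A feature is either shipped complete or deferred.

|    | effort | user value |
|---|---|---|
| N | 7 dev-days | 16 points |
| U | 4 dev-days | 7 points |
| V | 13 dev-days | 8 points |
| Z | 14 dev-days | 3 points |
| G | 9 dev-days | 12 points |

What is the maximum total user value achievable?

Take N, V, and G: effort 7 + 13 + 9 = 29 ≤ 29, user value 16 + 8 + 12 = 36.
No other feasible combination does better.

36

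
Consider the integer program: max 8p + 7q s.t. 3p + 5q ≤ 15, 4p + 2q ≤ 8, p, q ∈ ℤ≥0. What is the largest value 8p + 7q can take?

22

Relaxing integrality, the LP optimum is 23.71 at (p,q) = (0.714, 2.57), which is not an integer point.
(p,q)=(1,2): 3·1+5·2=13≤15, 4·1+2·2=8≤8, objective 22.
(p,q)=(0,3): 3·0+5·3=15≤15, 4·0+2·3=6≤8, objective 21.
(p,q)=(1,1): 3·1+5·1=8≤15, 4·1+2·1=6≤8, objective 15.
Maximum is 22 at (p,q)=(1,2).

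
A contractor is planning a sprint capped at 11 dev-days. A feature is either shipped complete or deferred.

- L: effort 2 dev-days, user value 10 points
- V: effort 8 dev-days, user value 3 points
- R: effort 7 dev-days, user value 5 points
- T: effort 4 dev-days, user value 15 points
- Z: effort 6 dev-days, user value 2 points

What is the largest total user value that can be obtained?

R + T: effort 7 + 4 = 11 ≤ 11, user value 5 + 15 = 20.
T + Z: effort 4 + 6 = 10 ≤ 11, user value 15 + 2 = 17.
L + T: effort 2 + 4 = 6 ≤ 11, user value 10 + 15 = 25.
Best is L and T with total user value 25.

25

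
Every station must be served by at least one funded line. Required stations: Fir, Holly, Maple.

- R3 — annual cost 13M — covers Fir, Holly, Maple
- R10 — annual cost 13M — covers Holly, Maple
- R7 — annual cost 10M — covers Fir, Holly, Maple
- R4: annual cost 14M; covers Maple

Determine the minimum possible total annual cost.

10

R7 alone covers Fir, Holly, Maple — every station.
Total annual cost: 10.
No cover costs less than 10.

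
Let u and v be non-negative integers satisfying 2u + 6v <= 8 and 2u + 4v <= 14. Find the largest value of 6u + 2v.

(u,v)=(4,0): 2·4+6·0=8≤8, 2·4+4·0=8≤14, objective 24.
(u,v)=(3,0): 2·3+6·0=6≤8, 2·3+4·0=6≤14, objective 18.
Maximum is 24 at (u,v)=(4,0).

24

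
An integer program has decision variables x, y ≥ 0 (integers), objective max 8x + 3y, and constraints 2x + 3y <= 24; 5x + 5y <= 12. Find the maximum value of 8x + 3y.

16

The continuous relaxation peaks at (2.4, 0) with value 19.20; rounding to a feasible lattice point costs some objective.
(x,y)=(2,0): 2·2+3·0=4≤24, 5·2+5·0=10≤12, objective 16.
(x,y)=(1,1): 2·1+3·1=5≤24, 5·1+5·1=10≤12, objective 11.
(x,y)=(1,0): 2·1+3·0=2≤24, 5·1+5·0=5≤12, objective 8.
Maximum is 16 at (x,y)=(2,0).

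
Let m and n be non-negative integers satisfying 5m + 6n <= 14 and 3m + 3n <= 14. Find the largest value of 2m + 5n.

(m,n)=(0,2) is feasible, giving 10.
(m,n)=(1,1) is feasible, giving 7.
No feasible integer point exceeds 10.

10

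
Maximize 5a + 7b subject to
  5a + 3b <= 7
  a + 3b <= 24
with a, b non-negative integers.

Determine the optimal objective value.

14

Relaxing integrality, the LP optimum is 16.33 at (a,b) = (0, 2.33), which is not an integer point.
(a,b)=(0,2): 5·0+3·2=6≤7, 1·0+3·2=6≤24, objective 14.
(a,b)=(0,1): 5·0+3·1=3≤7, 1·0+3·1=3≤24, objective 7.
The best lattice point is (0,2), giving 14.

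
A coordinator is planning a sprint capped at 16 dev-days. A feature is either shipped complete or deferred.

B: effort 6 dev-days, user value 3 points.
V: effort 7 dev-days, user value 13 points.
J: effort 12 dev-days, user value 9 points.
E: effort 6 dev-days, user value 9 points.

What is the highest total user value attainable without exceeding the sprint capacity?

Treat it as a binary knapsack problem.
Allowing fractional choices, the relaxed optimum would be about 24.2, but features are indivisible.
V: effort 7 ≤ 16, user value 13.
V + E: effort 7 + 6 = 13 ≤ 16, user value 13 + 9 = 22.
B + V: effort 6 + 7 = 13 ≤ 16, user value 3 + 13 = 16.
Best is V and E with total user value 22.

22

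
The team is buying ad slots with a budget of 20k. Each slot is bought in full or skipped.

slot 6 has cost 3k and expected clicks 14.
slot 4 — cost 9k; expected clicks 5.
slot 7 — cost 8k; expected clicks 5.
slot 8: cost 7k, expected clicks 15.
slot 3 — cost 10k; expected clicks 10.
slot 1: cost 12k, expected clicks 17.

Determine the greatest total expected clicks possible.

slot 6 + slot 8 + slot 3: cost 3 + 7 + 10 = 20 ≤ 20, expected clicks 14 + 15 + 10 = 39.
slot 6 + slot 7 + slot 8: cost 3 + 8 + 7 = 18 ≤ 20, expected clicks 14 + 5 + 15 = 34.
Best is slot 6, slot 8, and slot 3 with total expected clicks 39.

39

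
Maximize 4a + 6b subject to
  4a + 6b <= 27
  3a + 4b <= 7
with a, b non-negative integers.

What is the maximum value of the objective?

10

Relaxing integrality, the LP optimum is 10.50 at (a,b) = (0, 1.75), which is not an integer point.
(a,b)=(1,1): 4·1+6·1=10≤27, 3·1+4·1=7≤7, objective 10.
(a,b)=(2,0): 4·2+6·0=8≤27, 3·2+4·0=6≤7, objective 8.
(a,b)=(0,1): 4·0+6·1=6≤27, 3·0+4·1=4≤7, objective 6.
No feasible integer point exceeds 10.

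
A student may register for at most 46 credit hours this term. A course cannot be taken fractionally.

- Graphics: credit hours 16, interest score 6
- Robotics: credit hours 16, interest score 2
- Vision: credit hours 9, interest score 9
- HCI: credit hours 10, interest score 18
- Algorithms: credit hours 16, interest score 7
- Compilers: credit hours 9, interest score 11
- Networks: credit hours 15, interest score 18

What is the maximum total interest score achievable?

56

Allowing fractional choices, the relaxed optimum would be about 57.3, but courses are indivisible.
Vision + HCI + Compilers + Networks: credit hours 9 + 10 + 9 + 15 = 43 ≤ 46, interest score 9 + 18 + 11 + 18 = 56.
Vision + HCI + Networks: credit hours 9 + 10 + 15 = 34 ≤ 46, interest score 9 + 18 + 18 = 45.
HCI + Compilers + Networks: credit hours 10 + 9 + 15 = 34 ≤ 46, interest score 18 + 11 + 18 = 47.
Best is Vision, HCI, Compilers, and Networks with total interest score 56.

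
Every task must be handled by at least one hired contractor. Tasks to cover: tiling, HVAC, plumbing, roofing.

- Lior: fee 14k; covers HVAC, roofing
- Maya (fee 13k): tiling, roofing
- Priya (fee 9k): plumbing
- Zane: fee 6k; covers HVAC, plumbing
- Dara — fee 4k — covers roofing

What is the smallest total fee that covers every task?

Choose Maya and Zane: together they cover tiling, HVAC, plumbing, roofing — every task.
Total fee: 13 + 6 = 19.

19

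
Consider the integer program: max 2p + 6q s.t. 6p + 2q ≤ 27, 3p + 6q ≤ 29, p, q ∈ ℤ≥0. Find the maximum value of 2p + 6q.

26

Relaxing integrality, the LP optimum is 29.00 at (p,q) = (0, 4.83), which is not an integer point.
(p,q)=(1,4): 6·1+2·4=14≤27, 3·1+6·4=27≤29, objective 26.
(p,q)=(0,4): 6·0+2·4=8≤27, 3·0+6·4=24≤29, objective 24.
The best lattice point is (1,4), giving 26.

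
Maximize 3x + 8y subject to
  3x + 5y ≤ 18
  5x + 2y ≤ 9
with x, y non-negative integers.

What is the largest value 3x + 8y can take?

24

The continuous relaxation peaks at (0, 3.6) with value 28.80; rounding to a feasible lattice point costs some objective.
(x,y)=(0,3): 3·0+5·3=15≤18, 5·0+2·3=6≤9, objective 24.
(x,y)=(1,2): 3·1+5·2=13≤18, 5·1+2·2=9≤9, objective 19.
(x,y)=(0,2): 3·0+5·2=10≤18, 5·0+2·2=4≤9, objective 16.
Maximum is 24 at (x,y)=(0,3).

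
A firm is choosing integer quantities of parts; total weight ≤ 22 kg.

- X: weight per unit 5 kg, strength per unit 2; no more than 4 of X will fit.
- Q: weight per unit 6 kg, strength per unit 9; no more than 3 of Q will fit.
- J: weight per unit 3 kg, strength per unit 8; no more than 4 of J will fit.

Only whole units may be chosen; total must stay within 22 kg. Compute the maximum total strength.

J has the best ratio (8/3); taking only J gives at most 4×8 = 32 (stopped by the supply cap of 4).
Mixing does better — 2×Q and 3×J: weight 21 ≤ 22, strength 2·9 + 3·8 = 42.

42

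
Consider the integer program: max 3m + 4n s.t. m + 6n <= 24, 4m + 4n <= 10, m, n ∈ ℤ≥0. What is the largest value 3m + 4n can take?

Relaxing integrality, the LP optimum is 10.00 at (m,n) = (0, 2.5), which is not an integer point.
(m,n)=(0,2): 1·0+6·2=12≤24, 4·0+4·2=8≤10, objective 8.
(m,n)=(1,1): 1·1+6·1=7≤24, 4·1+4·1=8≤10, objective 7.
Maximum is 8 at (m,n)=(0,2).

8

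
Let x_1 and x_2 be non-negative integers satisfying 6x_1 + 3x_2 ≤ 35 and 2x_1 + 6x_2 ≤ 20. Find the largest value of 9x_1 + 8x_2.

(x_1,x_2)=(5,1) is feasible, giving 53.
(x_1,x_2)=(4,2) is feasible, giving 52.
(x_1,x_2)=(5,0) is feasible, giving 45.
No feasible integer point exceeds 53.

53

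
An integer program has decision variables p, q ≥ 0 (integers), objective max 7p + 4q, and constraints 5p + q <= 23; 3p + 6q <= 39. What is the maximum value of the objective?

41

The continuous relaxation peaks at (3.67, 4.67) with value 44.33; rounding to a feasible lattice point costs some objective.
(p,q)=(3,5): 5·3+1·5=20≤23, 3·3+6·5=39≤39, objective 41.
(p,q)=(4,3): 5·4+1·3=23≤23, 3·4+6·3=30≤39, objective 40.
(p,q)=(3,4): 5·3+1·4=19≤23, 3·3+6·4=33≤39, objective 37.
(p,q)=(2,5): 5·2+1·5=15≤23, 3·2+6·5=36≤39, objective 34.
Maximum is 41 at (p,q)=(3,5).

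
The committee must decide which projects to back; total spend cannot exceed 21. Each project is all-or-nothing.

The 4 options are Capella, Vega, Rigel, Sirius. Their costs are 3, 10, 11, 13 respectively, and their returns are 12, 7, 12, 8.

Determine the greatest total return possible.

24

This is an integer program with binary decision variables.
Allowing fractional choices, the relaxed optimum would be about 28.9, but projects are indivisible.
Capella + Rigel: cost 3 + 11 = 14 ≤ 21, return 12 + 12 = 24.
Capella + Vega: cost 3 + 10 = 13 ≤ 21, return 12 + 7 = 19.
Capella + Sirius: cost 3 + 13 = 16 ≤ 21, return 12 + 8 = 20.
Best is Capella and Rigel with total return 24.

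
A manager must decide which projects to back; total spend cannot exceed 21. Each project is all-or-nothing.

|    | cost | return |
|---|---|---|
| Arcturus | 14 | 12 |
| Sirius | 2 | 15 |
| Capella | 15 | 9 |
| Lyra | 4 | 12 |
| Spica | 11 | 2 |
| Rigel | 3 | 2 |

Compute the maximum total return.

39

Take Arcturus, Sirius, and Lyra: cost 14 + 2 + 4 = 20 ≤ 21, return 12 + 15 + 12 = 39.
No other feasible combination does better.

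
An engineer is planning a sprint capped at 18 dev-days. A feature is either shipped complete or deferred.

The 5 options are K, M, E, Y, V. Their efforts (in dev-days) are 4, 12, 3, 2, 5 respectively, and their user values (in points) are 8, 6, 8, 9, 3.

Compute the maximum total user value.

Allowing fractional choices, the relaxed optimum would be about 30.0, but features are indivisible.
K + E + Y + V: effort 4 + 3 + 2 + 5 = 14 ≤ 18, user value 8 + 8 + 9 + 3 = 28.
M + E + Y: effort 12 + 3 + 2 = 17 ≤ 18, user value 6 + 8 + 9 = 23.
K + E + Y: effort 4 + 3 + 2 = 9 ≤ 18, user value 8 + 8 + 9 = 25.
Best is K, E, Y, and V with total user value 28.

28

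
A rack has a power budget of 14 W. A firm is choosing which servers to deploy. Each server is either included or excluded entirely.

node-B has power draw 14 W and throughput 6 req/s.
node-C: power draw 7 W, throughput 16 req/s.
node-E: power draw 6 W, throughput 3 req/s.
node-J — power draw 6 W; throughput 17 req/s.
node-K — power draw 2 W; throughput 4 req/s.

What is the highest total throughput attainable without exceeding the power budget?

node-J + node-K: power draw 6 + 2 = 8 ≤ 14, throughput 17 + 4 = 21.
node-C + node-J: power draw 7 + 6 = 13 ≤ 14, throughput 16 + 17 = 33.
node-E + node-J + node-K: power draw 6 + 6 + 2 = 14 ≤ 14, throughput 3 + 17 + 4 = 24.
Best is node-C and node-J with total throughput 33.

33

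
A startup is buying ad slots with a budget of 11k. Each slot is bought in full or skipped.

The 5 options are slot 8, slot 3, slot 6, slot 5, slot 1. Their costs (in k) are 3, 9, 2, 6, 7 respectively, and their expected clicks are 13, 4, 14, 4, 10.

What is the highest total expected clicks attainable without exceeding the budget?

31

Treat it as a binary knapsack problem.
Allowing fractional choices, the relaxed optimum would be about 35.6, but ad slots are indivisible.
slot 8 + slot 6 + slot 5: cost 3 + 2 + 6 = 11 ≤ 11, expected clicks 13 + 14 + 4 = 31.
slot 8 + slot 6: cost 3 + 2 = 5 ≤ 11, expected clicks 13 + 14 = 27.
slot 6 + slot 1: cost 2 + 7 = 9 ≤ 11, expected clicks 14 + 10 = 24.
Best is slot 8, slot 6, and slot 5 with total expected clicks 31.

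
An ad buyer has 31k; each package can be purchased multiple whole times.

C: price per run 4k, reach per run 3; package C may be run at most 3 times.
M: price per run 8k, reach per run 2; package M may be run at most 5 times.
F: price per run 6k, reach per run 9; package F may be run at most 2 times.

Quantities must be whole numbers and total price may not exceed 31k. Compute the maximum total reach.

27

Take 3×C and 2×F: price 24 ≤ 31, reach 3·3 + 2·9 = 27.
F has the best ratio (9/6) and is taken to its limit of 2; remaining capacity is filled optimally with the others.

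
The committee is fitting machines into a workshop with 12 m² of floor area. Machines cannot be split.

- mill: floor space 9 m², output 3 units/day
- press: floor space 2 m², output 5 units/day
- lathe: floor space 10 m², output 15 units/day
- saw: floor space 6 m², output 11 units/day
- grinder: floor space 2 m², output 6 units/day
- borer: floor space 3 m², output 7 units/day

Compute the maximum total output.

24

saw + grinder + borer: floor space 6 + 2 + 3 = 11 ≤ 12, output 11 + 6 + 7 = 24.
press + saw + borer: floor space 2 + 6 + 3 = 11 ≤ 12, output 5 + 11 + 7 = 23.
Best is saw, grinder, and borer with total output 24.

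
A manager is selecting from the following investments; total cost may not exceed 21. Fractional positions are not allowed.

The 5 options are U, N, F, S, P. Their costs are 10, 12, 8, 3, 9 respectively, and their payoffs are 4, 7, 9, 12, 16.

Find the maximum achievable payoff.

F + S + P: cost 8 + 3 + 9 = 20 ≤ 21, payoff 9 + 12 + 16 = 37.
S + P: cost 3 + 9 = 12 ≤ 21, payoff 12 + 16 = 28.
Best is F, S, and P with total payoff 37.

37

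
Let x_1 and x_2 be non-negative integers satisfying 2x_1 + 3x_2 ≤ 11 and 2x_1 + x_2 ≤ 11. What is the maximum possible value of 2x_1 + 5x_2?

Relaxing integrality, the LP optimum is 18.33 at (x_1,x_2) = (0, 3.67), which is not an integer point.
(x_1,x_2)=(1,3): 2·1+3·3=11≤11, 2·1+1·3=5≤11, objective 17.
(x_1,x_2)=(0,3): 2·0+3·3=9≤11, 2·0+1·3=3≤11, objective 15.
(x_1,x_2)=(2,2): 2·2+3·2=10≤11, 2·2+1·2=6≤11, objective 14.
The best lattice point is (1,3), giving 17.

17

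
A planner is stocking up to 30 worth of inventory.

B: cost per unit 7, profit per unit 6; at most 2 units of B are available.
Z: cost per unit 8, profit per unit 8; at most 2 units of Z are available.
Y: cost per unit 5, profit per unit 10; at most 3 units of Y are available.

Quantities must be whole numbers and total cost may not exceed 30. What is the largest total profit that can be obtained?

1×B, 1×Z, and 3×Y: cost 30 ≤ 30, profit 1·6 + 1·8 + 3·10 = 44.
2×B and 3×Y: cost 29 ≤ 30, profit 2·6 + 3·10 = 42.
Best is 44.

44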